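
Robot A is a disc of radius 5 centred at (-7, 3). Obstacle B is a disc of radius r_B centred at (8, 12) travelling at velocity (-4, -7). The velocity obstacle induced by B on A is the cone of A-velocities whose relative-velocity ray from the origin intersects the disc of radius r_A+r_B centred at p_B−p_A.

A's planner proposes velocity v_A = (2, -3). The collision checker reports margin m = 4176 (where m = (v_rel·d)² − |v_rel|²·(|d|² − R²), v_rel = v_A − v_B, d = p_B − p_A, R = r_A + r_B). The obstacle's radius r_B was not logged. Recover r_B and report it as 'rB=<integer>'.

m = 4176
d = (15, 9);  v_rel = (6, 4),  |v_rel|² = 52
v_rel×d = (6)·(9) − (4)·(15) = -6
since m = R²·52 − (-6)²:  R² = (36 + 4176) / 52 = 81
R = √81 = 9  ⇒  r_B = 9 − 5 = 4

rB=4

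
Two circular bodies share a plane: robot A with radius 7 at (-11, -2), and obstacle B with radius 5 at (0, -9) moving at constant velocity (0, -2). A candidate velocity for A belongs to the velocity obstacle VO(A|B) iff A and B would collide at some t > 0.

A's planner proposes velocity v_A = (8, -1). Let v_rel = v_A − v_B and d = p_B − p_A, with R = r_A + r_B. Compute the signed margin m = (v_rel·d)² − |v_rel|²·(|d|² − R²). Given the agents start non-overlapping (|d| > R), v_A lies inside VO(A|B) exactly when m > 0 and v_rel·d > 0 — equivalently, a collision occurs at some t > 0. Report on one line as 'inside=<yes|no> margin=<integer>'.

d = (11, -7),  |d|² = 170;  R = 7+5 = 12,  c = 170−12² = 26
v_rel = (8, 1),  |v_rel|² = 65;  v_rel·d = (8)·(11) + (1)·(-7) = 81
65·t² − 162·t + 26 = 0  ⇒  m = 81² − 65·26 = 4871
m = 4871 > 0,  v_rel·d = 81 > 0  ⇒  inside

inside=yes margin=4871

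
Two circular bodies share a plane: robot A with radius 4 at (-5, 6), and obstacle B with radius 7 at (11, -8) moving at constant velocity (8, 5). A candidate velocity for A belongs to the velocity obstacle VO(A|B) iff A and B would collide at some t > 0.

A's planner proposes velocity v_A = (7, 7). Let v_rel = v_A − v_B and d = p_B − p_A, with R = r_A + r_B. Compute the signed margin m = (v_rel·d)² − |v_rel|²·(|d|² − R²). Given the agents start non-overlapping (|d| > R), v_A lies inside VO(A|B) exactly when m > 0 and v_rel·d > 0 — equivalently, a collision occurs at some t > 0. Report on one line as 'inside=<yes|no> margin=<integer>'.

d = (16, -14),  |d|² = 452;  R = 4+7 = 11,  c = 452−11² = 331
v_rel = (-1, 2),  |v_rel|² = 5;  v_rel·d = (-1)·(16) + (2)·(-14) = -44
5·t² + 88·t + 331 = 0  ⇒  m = (-44)² − 5·331 = 281
m = 281 > 0,  v_rel·d = -44 < 0  ⇒  outside

inside=no margin=281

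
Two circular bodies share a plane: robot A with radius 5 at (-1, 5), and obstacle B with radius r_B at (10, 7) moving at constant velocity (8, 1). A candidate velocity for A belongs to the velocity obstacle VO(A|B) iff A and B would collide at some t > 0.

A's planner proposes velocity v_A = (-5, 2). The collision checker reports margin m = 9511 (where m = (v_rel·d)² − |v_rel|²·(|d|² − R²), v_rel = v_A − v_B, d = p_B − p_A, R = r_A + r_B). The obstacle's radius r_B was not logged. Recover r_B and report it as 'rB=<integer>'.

m = 9511
d = (11, 2);  v_rel = (-13, 1),  |v_rel|² = 170
v_rel×d = (-13)·(2) − (1)·(11) = -37
since m = R²·170 − (-37)²:  R² = (1369 + 9511) / 170 = 64
R = √64 = 8  ⇒  r_B = 8 − 5 = 3

rB=3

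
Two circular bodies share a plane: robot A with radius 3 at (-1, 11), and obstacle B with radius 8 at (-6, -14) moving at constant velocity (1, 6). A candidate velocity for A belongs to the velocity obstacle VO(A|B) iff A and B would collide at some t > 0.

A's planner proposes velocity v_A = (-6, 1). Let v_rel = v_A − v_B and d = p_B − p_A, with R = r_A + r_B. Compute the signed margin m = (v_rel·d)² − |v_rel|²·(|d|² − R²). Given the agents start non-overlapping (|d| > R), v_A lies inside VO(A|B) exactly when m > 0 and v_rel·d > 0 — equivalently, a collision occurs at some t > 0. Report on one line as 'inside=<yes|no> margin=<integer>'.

d = (-5, -25),  |d|² = 650;  R = 3+8 = 11,  c = 650−11² = 529
v_rel = (-7, -5),  |v_rel|² = 74;  v_rel·d = (-7)·(-5) + (-5)·(-25) = 160
74·t² − 320·t + 529 = 0  ⇒  m = 160² − 74·529 = -13546
m = -13546 < 0,  v_rel·d = 160 > 0  ⇒  outside

inside=no margin=-13546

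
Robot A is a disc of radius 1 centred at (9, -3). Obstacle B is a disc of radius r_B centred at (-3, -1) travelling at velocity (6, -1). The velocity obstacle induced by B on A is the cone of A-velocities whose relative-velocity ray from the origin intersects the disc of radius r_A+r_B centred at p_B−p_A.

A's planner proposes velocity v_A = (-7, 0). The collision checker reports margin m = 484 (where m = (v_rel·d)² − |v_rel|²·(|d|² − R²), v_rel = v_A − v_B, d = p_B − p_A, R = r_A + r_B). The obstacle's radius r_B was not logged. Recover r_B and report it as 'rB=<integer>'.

m = 484
d = (-12, 2);  v_rel = (-13, 1),  |v_rel|² = 170
v_rel×d = (-13)·(2) − (1)·(-12) = -14
since m = R²·170 − (-14)²:  R² = (196 + 484) / 170 = 4
R = √4 = 2  ⇒  r_B = 2 − 1 = 1

rB=1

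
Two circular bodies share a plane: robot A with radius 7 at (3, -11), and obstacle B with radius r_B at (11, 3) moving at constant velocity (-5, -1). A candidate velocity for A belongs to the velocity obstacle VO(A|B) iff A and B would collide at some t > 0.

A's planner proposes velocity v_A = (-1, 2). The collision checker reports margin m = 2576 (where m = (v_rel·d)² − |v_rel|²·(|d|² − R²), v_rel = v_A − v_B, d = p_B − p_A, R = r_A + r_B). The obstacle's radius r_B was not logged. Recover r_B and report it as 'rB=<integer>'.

m = 2576
d = (8, 14);  v_rel = (4, 3),  |v_rel|² = 25
v_rel×d = (4)·(14) − (3)·(8) = 32
since m = R²·25 − 32²:  R² = (1024 + 2576) / 25 = 144
R = √144 = 12  ⇒  r_B = 12 − 7 = 5

rB=5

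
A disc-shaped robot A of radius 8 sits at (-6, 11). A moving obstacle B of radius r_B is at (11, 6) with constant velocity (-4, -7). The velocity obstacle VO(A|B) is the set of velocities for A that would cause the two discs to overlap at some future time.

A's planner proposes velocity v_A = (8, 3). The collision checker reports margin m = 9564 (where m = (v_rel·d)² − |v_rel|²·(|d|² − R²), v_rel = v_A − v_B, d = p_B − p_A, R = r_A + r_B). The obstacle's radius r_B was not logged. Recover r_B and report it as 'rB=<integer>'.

m = 9564
d = (17, -5);  v_rel = (12, 10),  |v_rel|² = 244
v_rel×d = (12)·(-5) − (10)·(17) = -230
since m = R²·244 − (-230)²:  R² = (52900 + 9564) / 244 = 256
R = √256 = 16  ⇒  r_B = 16 − 8 = 8

rB=8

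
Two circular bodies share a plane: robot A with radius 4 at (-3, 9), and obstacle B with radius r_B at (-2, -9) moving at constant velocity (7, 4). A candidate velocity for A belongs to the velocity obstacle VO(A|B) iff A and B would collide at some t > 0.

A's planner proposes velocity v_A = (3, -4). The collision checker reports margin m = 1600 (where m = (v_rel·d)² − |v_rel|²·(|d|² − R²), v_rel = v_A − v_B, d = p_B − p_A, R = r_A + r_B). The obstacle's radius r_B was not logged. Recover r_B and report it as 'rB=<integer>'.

m = 1600
d = (1, -18);  v_rel = (-4, -8),  |v_rel|² = 80
v_rel×d = (-4)·(-18) − (-8)·(1) = 80
since m = R²·80 − 80²:  R² = (6400 + 1600) / 80 = 100
R = √100 = 10  ⇒  r_B = 10 − 4 = 6

rB=6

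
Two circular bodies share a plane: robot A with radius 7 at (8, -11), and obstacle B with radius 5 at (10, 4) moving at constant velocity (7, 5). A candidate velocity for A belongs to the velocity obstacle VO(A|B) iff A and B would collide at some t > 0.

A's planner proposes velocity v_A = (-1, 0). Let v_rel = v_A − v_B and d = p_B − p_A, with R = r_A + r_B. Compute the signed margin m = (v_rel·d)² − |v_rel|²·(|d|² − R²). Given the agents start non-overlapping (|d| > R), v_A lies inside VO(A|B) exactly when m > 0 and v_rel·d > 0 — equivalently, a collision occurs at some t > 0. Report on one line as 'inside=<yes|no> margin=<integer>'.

d = (2, 15),  |d|² = 229;  R = 7+5 = 12,  c = 229−12² = 85
v_rel = (-8, -5),  |v_rel|² = 89;  v_rel·d = (-8)·(2) + (-5)·(15) = -91
89·t² + 182·t + 85 = 0  ⇒  m = (-91)² − 89·85 = 716
m = 716 > 0,  v_rel·d = -91 < 0  ⇒  outside

inside=no margin=716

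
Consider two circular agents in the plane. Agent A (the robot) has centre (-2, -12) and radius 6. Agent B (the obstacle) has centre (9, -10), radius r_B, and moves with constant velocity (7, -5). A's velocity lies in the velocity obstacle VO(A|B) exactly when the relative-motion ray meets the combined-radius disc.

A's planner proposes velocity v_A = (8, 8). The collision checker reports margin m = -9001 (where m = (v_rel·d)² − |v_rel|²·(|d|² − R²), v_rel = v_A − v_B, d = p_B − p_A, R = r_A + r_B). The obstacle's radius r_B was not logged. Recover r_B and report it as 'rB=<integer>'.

m = -9001
d = (11, 2);  v_rel = (1, 13),  |v_rel|² = 170
v_rel×d = (1)·(2) − (13)·(11) = -141
since m = R²·170 − (-141)²:  R² = (19881 + -9001) / 170 = 64
R = √64 = 8  ⇒  r_B = 8 − 6 = 2

rB=2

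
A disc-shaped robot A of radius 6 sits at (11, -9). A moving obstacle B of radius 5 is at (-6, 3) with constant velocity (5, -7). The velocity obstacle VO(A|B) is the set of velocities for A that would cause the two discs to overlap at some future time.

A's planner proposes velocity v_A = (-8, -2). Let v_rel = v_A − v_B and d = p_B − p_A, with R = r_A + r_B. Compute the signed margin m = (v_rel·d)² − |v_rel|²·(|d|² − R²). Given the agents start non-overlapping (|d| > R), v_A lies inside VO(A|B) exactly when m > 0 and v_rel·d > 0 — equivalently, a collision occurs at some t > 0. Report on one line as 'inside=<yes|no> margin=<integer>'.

d = (-17, 12),  |d|² = 433;  R = 6+5 = 11,  c = 433−11² = 312
v_rel = (-13, 5),  |v_rel|² = 194;  v_rel·d = (-13)·(-17) + (5)·(12) = 281
194·t² − 562·t + 312 = 0  ⇒  m = 281² − 194·312 = 18433
m = 18433 > 0,  v_rel·d = 281 > 0  ⇒  inside

inside=yes margin=18433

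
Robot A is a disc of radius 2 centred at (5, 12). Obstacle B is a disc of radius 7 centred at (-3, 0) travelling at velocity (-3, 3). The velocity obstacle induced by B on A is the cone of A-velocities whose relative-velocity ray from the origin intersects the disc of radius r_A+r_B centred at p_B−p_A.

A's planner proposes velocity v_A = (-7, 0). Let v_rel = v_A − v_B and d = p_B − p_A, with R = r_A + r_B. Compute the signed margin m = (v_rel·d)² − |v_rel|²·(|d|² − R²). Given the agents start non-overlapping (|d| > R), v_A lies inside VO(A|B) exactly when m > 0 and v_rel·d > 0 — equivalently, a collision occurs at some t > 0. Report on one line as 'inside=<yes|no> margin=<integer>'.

d = (-8, -12),  |d|² = 208;  R = 2+7 = 9,  c = 208−9² = 127
v_rel = (-4, -3),  |v_rel|² = 25;  v_rel·d = (-4)·(-8) + (-3)·(-12) = 68
25·t² − 136·t + 127 = 0  ⇒  m = 68² − 25·127 = 1449
m = 1449 > 0,  v_rel·d = 68 > 0  ⇒  inside

inside=yes margin=1449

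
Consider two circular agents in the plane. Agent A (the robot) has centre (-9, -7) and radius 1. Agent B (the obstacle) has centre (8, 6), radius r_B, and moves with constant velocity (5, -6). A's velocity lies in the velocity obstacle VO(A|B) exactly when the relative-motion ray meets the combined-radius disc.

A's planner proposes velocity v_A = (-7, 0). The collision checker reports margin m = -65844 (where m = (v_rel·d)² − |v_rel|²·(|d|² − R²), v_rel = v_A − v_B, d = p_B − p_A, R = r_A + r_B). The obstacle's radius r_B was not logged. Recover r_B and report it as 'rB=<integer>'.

m = -65844
d = (17, 13);  v_rel = (-12, 6),  |v_rel|² = 180
v_rel×d = (-12)·(13) − (6)·(17) = -258
since m = R²·180 − (-258)²:  R² = (66564 + -65844) / 180 = 4
R = √4 = 2  ⇒  r_B = 2 − 1 = 1

rB=1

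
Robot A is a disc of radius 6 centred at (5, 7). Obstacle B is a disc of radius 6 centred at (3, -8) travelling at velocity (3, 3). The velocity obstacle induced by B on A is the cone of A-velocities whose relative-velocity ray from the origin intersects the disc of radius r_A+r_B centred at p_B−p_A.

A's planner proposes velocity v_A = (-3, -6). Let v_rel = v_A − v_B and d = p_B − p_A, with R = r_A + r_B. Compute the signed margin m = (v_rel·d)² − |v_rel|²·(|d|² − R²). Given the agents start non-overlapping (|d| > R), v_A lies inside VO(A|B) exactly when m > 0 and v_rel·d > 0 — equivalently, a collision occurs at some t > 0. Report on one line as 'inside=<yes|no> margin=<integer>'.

d = (-2, -15),  |d|² = 229;  R = 6+6 = 12,  c = 229−12² = 85
v_rel = (-6, -9),  |v_rel|² = 117;  v_rel·d = (-6)·(-2) + (-9)·(-15) = 147
117·t² − 294·t + 85 = 0  ⇒  m = 147² − 117·85 = 11664
m = 11664 > 0,  v_rel·d = 147 > 0  ⇒  inside

inside=yes margin=11664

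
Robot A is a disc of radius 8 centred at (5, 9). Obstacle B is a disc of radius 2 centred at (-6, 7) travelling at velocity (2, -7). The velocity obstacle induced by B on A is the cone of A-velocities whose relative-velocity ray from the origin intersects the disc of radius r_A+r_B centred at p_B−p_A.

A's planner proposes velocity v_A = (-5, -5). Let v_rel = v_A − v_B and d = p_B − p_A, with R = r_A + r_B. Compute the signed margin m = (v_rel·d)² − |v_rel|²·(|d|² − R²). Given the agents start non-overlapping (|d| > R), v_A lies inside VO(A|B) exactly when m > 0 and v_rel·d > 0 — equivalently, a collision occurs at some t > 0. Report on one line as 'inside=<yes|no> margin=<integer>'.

d = (-11, -2),  |d|² = 125;  R = 8+2 = 10,  c = 125−10² = 25
v_rel = (-7, 2),  |v_rel|² = 53;  v_rel·d = (-7)·(-11) + (2)·(-2) = 73
53·t² − 146·t + 25 = 0  ⇒  m = 73² − 53·25 = 4004
m = 4004 > 0,  v_rel·d = 73 > 0  ⇒  inside

inside=yes margin=4004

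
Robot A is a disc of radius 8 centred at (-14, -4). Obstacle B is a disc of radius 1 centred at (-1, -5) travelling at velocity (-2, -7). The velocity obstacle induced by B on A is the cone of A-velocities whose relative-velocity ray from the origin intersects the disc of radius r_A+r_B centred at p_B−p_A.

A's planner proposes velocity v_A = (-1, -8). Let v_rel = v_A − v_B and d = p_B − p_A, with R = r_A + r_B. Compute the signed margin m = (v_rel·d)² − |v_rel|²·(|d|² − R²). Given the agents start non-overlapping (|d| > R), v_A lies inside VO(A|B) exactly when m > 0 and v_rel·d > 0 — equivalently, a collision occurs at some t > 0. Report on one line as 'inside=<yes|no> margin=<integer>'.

d = (13, -1),  |d|² = 170;  R = 8+1 = 9,  c = 170−9² = 89
v_rel = (1, -1),  |v_rel|² = 2;  v_rel·d = (1)·(13) + (-1)·(-1) = 14
2·t² − 28·t + 89 = 0  ⇒  m = 14² − 2·89 = 18
m = 18 > 0,  v_rel·d = 14 > 0  ⇒  inside

inside=yes margin=18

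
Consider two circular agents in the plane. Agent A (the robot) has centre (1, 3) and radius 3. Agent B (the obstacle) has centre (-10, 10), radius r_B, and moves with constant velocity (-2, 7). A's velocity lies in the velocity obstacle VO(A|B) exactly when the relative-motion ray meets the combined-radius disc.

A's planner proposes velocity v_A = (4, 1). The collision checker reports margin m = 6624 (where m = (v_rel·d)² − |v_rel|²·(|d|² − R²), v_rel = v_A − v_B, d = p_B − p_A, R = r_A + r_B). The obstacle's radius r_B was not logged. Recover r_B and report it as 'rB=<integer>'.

m = 6624
d = (-11, 7);  v_rel = (6, -6),  |v_rel|² = 72
v_rel×d = (6)·(7) − (-6)·(-11) = -24
since m = R²·72 − (-24)²:  R² = (576 + 6624) / 72 = 100
R = √100 = 10  ⇒  r_B = 10 − 3 = 7

rB=7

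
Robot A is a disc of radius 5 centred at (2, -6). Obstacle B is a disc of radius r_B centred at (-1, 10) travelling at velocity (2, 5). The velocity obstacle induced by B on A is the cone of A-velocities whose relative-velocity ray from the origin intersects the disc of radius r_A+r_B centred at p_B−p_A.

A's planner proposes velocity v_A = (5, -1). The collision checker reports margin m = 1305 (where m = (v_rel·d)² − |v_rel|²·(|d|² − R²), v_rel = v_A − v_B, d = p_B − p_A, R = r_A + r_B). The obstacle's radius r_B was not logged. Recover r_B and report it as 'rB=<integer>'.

m = 1305
d = (-3, 16);  v_rel = (3, -6),  |v_rel|² = 45
v_rel×d = (3)·(16) − (-6)·(-3) = 30
since m = R²·45 − 30²:  R² = (900 + 1305) / 45 = 49
R = √49 = 7  ⇒  r_B = 7 − 5 = 2

rB=2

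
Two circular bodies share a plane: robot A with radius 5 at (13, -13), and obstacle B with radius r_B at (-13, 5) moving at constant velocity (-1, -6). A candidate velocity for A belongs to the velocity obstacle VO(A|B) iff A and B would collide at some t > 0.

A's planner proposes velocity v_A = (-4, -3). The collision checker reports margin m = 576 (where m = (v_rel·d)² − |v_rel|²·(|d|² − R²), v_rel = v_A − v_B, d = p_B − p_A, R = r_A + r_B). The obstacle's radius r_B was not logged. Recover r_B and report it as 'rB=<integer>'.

m = 576
d = (-26, 18);  v_rel = (-3, 3),  |v_rel|² = 18
v_rel×d = (-3)·(18) − (3)·(-26) = 24
since m = R²·18 − 24²:  R² = (576 + 576) / 18 = 64
R = √64 = 8  ⇒  r_B = 8 − 5 = 3

rB=3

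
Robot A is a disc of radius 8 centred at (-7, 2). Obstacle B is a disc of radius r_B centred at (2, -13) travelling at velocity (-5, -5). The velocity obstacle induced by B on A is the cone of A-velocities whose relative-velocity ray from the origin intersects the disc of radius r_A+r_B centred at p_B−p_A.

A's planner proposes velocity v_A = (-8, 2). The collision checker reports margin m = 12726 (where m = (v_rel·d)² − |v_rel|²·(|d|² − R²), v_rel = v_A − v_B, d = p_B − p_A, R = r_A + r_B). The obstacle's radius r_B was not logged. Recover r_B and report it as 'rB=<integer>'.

m = 12726
d = (9, -15);  v_rel = (-3, 7),  |v_rel|² = 58
v_rel×d = (-3)·(-15) − (7)·(9) = -18
since m = R²·58 − (-18)²:  R² = (324 + 12726) / 58 = 225
R = √225 = 15  ⇒  r_B = 15 − 8 = 7

rB=7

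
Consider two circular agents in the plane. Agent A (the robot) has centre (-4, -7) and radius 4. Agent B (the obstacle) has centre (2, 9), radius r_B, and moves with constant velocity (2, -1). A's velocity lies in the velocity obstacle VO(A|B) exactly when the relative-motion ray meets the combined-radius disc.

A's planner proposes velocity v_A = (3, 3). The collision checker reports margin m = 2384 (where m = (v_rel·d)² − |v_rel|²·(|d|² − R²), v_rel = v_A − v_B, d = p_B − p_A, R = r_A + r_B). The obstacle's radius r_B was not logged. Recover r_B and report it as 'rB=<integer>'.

m = 2384
d = (6, 16);  v_rel = (1, 4),  |v_rel|² = 17
v_rel×d = (1)·(16) − (4)·(6) = -8
since m = R²·17 − (-8)²:  R² = (64 + 2384) / 17 = 144
R = √144 = 12  ⇒  r_B = 12 − 4 = 8

rB=8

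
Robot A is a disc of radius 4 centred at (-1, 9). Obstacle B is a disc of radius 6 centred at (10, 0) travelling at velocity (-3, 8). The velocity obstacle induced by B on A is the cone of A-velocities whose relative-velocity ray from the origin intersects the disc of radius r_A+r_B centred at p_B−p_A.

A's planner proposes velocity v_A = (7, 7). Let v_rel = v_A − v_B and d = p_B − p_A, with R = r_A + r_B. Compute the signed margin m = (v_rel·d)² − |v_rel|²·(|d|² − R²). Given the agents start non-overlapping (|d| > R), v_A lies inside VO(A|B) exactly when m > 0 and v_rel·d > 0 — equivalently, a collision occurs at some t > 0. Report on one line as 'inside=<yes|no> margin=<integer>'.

d = (11, -9),  |d|² = 202;  R = 4+6 = 10,  c = 202−10² = 102
v_rel = (10, -1),  |v_rel|² = 101;  v_rel·d = (10)·(11) + (-1)·(-9) = 119
101·t² − 238·t + 102 = 0  ⇒  m = 119² − 101·102 = 3859
m = 3859 > 0,  v_rel·d = 119 > 0  ⇒  inside

inside=yes margin=3859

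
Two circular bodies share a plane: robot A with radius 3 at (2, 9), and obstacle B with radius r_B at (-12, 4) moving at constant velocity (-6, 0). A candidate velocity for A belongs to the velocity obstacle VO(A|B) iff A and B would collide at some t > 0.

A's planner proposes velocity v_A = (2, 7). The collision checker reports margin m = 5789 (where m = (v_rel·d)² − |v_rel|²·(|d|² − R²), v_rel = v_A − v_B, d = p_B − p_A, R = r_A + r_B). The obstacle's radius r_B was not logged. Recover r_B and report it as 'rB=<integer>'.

m = 5789
d = (-14, -5);  v_rel = (8, 7),  |v_rel|² = 113
v_rel×d = (8)·(-5) − (7)·(-14) = 58
since m = R²·113 − 58²:  R² = (3364 + 5789) / 113 = 81
R = √81 = 9  ⇒  r_B = 9 − 3 = 6

rB=6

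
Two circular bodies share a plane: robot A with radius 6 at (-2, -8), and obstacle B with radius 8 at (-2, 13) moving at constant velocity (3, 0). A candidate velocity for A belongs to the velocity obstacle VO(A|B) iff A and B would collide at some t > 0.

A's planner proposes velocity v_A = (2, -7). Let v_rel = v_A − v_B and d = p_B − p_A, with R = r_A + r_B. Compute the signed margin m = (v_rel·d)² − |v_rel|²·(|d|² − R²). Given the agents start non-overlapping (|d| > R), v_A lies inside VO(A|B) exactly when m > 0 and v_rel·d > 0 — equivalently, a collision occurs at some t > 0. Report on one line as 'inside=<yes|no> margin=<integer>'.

d = (0, 21),  |d|² = 441;  R = 6+8 = 14,  c = 441−14² = 245
v_rel = (-1, -7),  |v_rel|² = 50;  v_rel·d = (-1)·(0) + (-7)·(21) = -147
50·t² + 294·t + 245 = 0  ⇒  m = (-147)² − 50·245 = 9359
m = 9359 > 0,  v_rel·d = -147 < 0  ⇒  outside

inside=no margin=9359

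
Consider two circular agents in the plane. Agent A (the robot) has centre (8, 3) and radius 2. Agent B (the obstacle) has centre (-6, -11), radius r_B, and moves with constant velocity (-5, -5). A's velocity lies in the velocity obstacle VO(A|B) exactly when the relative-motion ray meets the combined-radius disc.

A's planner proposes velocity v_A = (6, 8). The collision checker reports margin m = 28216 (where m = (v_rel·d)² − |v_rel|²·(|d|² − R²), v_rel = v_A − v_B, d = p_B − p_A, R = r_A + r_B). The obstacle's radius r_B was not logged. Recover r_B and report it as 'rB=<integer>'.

m = 28216
d = (-14, -14);  v_rel = (11, 13),  |v_rel|² = 290
v_rel×d = (11)·(-14) − (13)·(-14) = 28
since m = R²·290 − 28²:  R² = (784 + 28216) / 290 = 100
R = √100 = 10  ⇒  r_B = 10 − 2 = 8

rB=8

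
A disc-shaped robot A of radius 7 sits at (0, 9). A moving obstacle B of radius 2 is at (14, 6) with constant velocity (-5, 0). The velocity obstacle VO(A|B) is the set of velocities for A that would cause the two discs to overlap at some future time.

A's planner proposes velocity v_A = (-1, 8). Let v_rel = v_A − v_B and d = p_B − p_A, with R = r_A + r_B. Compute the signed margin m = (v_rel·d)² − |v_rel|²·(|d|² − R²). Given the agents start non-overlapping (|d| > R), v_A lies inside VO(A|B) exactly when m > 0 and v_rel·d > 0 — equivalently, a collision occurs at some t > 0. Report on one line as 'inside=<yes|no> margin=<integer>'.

d = (14, -3),  |d|² = 205;  R = 7+2 = 9,  c = 205−9² = 124
v_rel = (4, 8),  |v_rel|² = 80;  v_rel·d = (4)·(14) + (8)·(-3) = 32
80·t² − 64·t + 124 = 0  ⇒  m = 32² − 80·124 = -8896
m = -8896 < 0,  v_rel·d = 32 > 0  ⇒  outside

inside=no margin=-8896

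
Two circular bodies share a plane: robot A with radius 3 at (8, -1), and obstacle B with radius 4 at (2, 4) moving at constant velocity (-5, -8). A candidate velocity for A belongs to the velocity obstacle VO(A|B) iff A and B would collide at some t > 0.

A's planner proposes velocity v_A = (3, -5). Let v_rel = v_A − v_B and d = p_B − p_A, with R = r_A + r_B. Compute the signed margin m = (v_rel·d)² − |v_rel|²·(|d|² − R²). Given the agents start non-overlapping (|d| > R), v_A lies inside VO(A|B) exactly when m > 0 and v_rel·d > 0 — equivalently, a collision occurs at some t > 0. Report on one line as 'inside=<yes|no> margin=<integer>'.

d = (-6, 5),  |d|² = 61;  R = 3+4 = 7,  c = 61−7² = 12
v_rel = (8, 3),  |v_rel|² = 73;  v_rel·d = (8)·(-6) + (3)·(5) = -33
73·t² + 66·t + 12 = 0  ⇒  m = (-33)² − 73·12 = 213
m = 213 > 0,  v_rel·d = -33 < 0  ⇒  outside

inside=no margin=213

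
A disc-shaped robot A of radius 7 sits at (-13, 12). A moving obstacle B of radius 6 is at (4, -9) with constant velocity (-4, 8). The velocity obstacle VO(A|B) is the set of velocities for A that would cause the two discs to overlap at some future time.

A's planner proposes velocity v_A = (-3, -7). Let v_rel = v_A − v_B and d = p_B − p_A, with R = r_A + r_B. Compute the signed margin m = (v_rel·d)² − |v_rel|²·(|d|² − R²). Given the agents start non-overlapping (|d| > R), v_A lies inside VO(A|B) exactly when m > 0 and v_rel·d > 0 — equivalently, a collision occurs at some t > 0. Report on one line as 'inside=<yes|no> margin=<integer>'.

d = (17, -21),  |d|² = 730;  R = 7+6 = 13,  c = 730−13² = 561
v_rel = (1, -15),  |v_rel|² = 226;  v_rel·d = (1)·(17) + (-15)·(-21) = 332
226·t² − 664·t + 561 = 0  ⇒  m = 332² − 226·561 = -16562
m = -16562 < 0,  v_rel·d = 332 > 0  ⇒  outside

inside=no margin=-16562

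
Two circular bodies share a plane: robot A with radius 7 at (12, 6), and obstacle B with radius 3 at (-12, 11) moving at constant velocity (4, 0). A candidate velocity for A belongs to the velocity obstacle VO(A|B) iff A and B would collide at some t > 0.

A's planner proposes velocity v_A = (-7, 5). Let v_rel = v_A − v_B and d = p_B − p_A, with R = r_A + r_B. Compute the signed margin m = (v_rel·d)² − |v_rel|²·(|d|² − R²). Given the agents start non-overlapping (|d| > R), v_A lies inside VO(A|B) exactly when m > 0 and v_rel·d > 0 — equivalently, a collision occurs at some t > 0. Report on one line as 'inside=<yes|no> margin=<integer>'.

d = (-24, 5),  |d|² = 601;  R = 7+3 = 10,  c = 601−10² = 501
v_rel = (-11, 5),  |v_rel|² = 146;  v_rel·d = (-11)·(-24) + (5)·(5) = 289
146·t² − 578·t + 501 = 0  ⇒  m = 289² − 146·501 = 10375
m = 10375 > 0,  v_rel·d = 289 > 0  ⇒  inside

inside=yes margin=10375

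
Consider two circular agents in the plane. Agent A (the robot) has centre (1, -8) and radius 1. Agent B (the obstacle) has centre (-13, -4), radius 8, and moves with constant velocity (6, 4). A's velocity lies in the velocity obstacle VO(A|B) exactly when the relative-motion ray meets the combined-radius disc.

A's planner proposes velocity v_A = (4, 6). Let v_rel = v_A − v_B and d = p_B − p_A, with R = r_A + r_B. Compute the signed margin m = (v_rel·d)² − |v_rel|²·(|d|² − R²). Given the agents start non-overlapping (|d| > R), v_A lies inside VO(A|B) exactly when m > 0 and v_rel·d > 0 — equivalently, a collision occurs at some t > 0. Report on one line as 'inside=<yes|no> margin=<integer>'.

d = (-14, 4),  |d|² = 212;  R = 1+8 = 9,  c = 212−9² = 131
v_rel = (-2, 2),  |v_rel|² = 8;  v_rel·d = (-2)·(-14) + (2)·(4) = 36
8·t² − 72·t + 131 = 0  ⇒  m = 36² − 8·131 = 248
m = 248 > 0,  v_rel·d = 36 > 0  ⇒  inside

inside=yes margin=248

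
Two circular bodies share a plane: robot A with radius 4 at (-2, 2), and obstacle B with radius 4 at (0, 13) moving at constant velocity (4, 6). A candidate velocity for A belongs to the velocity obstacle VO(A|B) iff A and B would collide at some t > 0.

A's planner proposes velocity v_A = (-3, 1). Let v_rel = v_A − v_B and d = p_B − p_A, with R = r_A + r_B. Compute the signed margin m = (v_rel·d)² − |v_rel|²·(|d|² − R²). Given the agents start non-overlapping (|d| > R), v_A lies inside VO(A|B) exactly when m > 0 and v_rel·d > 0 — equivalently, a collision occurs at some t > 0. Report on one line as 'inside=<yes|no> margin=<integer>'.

d = (2, 11),  |d|² = 125;  R = 4+4 = 8,  c = 125−8² = 61
v_rel = (-7, -5),  |v_rel|² = 74;  v_rel·d = (-7)·(2) + (-5)·(11) = -69
74·t² + 138·t + 61 = 0  ⇒  m = (-69)² − 74·61 = 247
m = 247 > 0,  v_rel·d = -69 < 0  ⇒  outside

inside=no margin=247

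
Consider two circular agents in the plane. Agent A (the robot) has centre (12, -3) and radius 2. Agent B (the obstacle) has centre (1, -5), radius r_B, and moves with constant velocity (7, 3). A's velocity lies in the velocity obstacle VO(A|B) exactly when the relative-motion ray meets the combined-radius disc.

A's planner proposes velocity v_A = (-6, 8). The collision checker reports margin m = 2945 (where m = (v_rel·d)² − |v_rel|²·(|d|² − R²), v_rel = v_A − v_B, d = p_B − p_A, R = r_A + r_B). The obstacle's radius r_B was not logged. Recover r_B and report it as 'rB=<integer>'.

m = 2945
d = (-11, -2);  v_rel = (-13, 5),  |v_rel|² = 194
v_rel×d = (-13)·(-2) − (5)·(-11) = 81
since m = R²·194 − 81²:  R² = (6561 + 2945) / 194 = 49
R = √49 = 7  ⇒  r_B = 7 − 2 = 5

rB=5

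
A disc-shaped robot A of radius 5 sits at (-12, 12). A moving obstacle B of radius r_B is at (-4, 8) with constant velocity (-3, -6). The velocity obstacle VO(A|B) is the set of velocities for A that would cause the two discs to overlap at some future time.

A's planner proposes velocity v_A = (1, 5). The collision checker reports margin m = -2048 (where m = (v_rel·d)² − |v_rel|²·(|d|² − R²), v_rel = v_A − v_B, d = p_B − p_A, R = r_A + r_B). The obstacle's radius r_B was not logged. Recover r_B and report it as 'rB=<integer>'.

m = -2048
d = (8, -4);  v_rel = (4, 11),  |v_rel|² = 137
v_rel×d = (4)·(-4) − (11)·(8) = -104
since m = R²·137 − (-104)²:  R² = (10816 + -2048) / 137 = 64
R = √64 = 8  ⇒  r_B = 8 − 5 = 3

rB=3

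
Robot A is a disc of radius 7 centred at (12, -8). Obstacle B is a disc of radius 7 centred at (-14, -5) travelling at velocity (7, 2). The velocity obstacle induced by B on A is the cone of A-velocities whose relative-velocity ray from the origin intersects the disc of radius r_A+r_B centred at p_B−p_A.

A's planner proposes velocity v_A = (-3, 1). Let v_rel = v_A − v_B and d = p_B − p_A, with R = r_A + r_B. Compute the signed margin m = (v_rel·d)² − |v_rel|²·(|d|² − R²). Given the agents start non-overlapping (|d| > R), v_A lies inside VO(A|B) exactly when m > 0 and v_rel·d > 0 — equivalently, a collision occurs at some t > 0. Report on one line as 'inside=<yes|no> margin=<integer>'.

d = (-26, 3),  |d|² = 685;  R = 7+7 = 14,  c = 685−14² = 489
v_rel = (-10, -1),  |v_rel|² = 101;  v_rel·d = (-10)·(-26) + (-1)·(3) = 257
101·t² − 514·t + 489 = 0  ⇒  m = 257² − 101·489 = 16660
m = 16660 > 0,  v_rel·d = 257 > 0  ⇒  inside

inside=yes margin=16660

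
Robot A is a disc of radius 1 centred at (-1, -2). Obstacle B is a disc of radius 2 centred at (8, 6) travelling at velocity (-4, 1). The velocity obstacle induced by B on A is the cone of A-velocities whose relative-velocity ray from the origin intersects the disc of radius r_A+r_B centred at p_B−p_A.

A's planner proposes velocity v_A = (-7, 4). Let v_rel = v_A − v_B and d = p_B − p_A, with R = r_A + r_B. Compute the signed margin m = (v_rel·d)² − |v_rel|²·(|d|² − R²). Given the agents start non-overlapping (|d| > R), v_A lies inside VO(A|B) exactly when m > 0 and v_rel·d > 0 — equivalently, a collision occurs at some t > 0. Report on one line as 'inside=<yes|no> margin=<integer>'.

d = (9, 8),  |d|² = 145;  R = 1+2 = 3,  c = 145−3² = 136
v_rel = (-3, 3),  |v_rel|² = 18;  v_rel·d = (-3)·(9) + (3)·(8) = -3
18·t² + 6·t + 136 = 0  ⇒  m = (-3)² − 18·136 = -2439
m = -2439 < 0,  v_rel·d = -3 < 0  ⇒  outside

inside=no margin=-2439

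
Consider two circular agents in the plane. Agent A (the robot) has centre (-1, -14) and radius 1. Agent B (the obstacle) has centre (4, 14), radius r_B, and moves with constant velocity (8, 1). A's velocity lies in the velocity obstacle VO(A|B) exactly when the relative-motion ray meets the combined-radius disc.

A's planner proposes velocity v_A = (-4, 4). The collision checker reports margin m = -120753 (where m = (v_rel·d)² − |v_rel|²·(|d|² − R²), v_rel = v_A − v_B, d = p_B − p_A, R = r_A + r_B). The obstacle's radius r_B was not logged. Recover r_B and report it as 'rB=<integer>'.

m = -120753
d = (5, 28);  v_rel = (-12, 3),  |v_rel|² = 153
v_rel×d = (-12)·(28) − (3)·(5) = -351
since m = R²·153 − (-351)²:  R² = (123201 + -120753) / 153 = 16
R = √16 = 4  ⇒  r_B = 4 − 1 = 3

rB=3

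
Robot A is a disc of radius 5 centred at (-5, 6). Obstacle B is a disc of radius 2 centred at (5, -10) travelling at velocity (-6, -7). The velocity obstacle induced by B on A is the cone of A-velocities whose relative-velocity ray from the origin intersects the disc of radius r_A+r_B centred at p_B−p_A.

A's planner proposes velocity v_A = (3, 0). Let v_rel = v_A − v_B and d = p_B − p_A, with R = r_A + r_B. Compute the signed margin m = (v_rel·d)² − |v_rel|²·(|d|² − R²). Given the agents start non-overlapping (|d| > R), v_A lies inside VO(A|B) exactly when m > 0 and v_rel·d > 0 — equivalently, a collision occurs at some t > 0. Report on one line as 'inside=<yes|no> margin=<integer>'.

d = (10, -16),  |d|² = 356;  R = 5+2 = 7,  c = 356−7² = 307
v_rel = (9, 7),  |v_rel|² = 130;  v_rel·d = (9)·(10) + (7)·(-16) = -22
130·t² + 44·t + 307 = 0  ⇒  m = (-22)² − 130·307 = -39426
m = -39426 < 0,  v_rel·d = -22 < 0  ⇒  outside

inside=no margin=-39426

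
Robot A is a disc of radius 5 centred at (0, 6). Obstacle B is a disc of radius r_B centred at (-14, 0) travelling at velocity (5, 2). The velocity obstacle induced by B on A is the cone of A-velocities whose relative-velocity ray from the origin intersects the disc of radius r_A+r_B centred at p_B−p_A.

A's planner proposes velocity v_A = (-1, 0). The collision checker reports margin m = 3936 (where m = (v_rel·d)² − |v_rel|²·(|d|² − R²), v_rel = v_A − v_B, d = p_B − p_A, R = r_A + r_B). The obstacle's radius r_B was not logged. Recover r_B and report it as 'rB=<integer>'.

m = 3936
d = (-14, -6);  v_rel = (-6, -2),  |v_rel|² = 40
v_rel×d = (-6)·(-6) − (-2)·(-14) = 8
since m = R²·40 − 8²:  R² = (64 + 3936) / 40 = 100
R = √100 = 10  ⇒  r_B = 10 − 5 = 5

rB=5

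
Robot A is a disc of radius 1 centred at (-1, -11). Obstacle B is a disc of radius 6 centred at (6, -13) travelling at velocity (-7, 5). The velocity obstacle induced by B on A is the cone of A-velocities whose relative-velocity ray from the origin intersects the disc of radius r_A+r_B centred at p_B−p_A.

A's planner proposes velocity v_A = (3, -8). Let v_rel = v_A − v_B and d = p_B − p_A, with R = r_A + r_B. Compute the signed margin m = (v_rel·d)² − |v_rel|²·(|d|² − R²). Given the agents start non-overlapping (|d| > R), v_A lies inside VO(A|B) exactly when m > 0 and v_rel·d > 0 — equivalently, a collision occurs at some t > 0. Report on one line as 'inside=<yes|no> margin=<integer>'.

d = (7, -2),  |d|² = 53;  R = 1+6 = 7,  c = 53−7² = 4
v_rel = (10, -13),  |v_rel|² = 269;  v_rel·d = (10)·(7) + (-13)·(-2) = 96
269·t² − 192·t + 4 = 0  ⇒  m = 96² − 269·4 = 8140
m = 8140 > 0,  v_rel·d = 96 > 0  ⇒  inside

inside=yes margin=8140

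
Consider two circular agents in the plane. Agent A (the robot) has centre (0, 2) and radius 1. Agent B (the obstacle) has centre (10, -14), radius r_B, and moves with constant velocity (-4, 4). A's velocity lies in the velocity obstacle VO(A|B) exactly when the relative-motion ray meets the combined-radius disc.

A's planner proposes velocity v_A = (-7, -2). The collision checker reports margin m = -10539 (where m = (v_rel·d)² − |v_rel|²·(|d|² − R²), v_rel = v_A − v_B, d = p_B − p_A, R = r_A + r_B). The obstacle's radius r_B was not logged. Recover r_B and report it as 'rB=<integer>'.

m = -10539
d = (10, -16);  v_rel = (-3, -6),  |v_rel|² = 45
v_rel×d = (-3)·(-16) − (-6)·(10) = 108
since m = R²·45 − 108²:  R² = (11664 + -10539) / 45 = 25
R = √25 = 5  ⇒  r_B = 5 − 1 = 4

rB=4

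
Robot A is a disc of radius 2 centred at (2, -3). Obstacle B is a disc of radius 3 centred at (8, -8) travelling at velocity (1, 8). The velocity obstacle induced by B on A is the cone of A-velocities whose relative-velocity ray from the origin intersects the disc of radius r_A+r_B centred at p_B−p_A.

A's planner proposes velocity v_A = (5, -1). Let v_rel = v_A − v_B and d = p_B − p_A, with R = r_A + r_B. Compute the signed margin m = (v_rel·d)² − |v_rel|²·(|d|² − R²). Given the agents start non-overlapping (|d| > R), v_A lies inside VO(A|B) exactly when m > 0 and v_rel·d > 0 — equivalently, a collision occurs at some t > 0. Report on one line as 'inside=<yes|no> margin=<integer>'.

d = (6, -5),  |d|² = 61;  R = 2+3 = 5,  c = 61−5² = 36
v_rel = (4, -9),  |v_rel|² = 97;  v_rel·d = (4)·(6) + (-9)·(-5) = 69
97·t² − 138·t + 36 = 0  ⇒  m = 69² − 97·36 = 1269
m = 1269 > 0,  v_rel·d = 69 > 0  ⇒  inside

inside=yes margin=1269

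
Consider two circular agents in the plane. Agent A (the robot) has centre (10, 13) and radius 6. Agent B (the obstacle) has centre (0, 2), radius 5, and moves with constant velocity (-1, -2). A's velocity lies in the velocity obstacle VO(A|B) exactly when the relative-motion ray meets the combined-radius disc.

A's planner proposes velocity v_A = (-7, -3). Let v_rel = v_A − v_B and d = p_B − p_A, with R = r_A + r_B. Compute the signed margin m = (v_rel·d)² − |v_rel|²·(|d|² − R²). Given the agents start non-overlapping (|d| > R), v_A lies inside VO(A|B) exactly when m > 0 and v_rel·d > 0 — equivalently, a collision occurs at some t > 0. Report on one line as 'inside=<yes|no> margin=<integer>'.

d = (-10, -11),  |d|² = 221;  R = 6+5 = 11,  c = 221−11² = 100
v_rel = (-6, -1),  |v_rel|² = 37;  v_rel·d = (-6)·(-10) + (-1)·(-11) = 71
37·t² − 142·t + 100 = 0  ⇒  m = 71² − 37·100 = 1341
m = 1341 > 0,  v_rel·d = 71 > 0  ⇒  inside

inside=yes margin=1341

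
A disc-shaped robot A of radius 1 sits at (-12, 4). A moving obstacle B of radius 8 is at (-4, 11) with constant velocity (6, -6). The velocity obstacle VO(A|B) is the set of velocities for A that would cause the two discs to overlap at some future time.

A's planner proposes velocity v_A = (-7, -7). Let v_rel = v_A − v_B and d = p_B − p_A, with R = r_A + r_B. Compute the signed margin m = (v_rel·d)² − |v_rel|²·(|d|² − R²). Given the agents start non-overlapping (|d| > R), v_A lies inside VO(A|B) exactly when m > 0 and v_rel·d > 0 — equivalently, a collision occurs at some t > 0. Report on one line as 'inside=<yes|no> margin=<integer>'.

d = (8, 7),  |d|² = 113;  R = 1+8 = 9,  c = 113−9² = 32
v_rel = (-13, -1),  |v_rel|² = 170;  v_rel·d = (-13)·(8) + (-1)·(7) = -111
170·t² + 222·t + 32 = 0  ⇒  m = (-111)² − 170·32 = 6881
m = 6881 > 0,  v_rel·d = -111 < 0  ⇒  outside

inside=no margin=6881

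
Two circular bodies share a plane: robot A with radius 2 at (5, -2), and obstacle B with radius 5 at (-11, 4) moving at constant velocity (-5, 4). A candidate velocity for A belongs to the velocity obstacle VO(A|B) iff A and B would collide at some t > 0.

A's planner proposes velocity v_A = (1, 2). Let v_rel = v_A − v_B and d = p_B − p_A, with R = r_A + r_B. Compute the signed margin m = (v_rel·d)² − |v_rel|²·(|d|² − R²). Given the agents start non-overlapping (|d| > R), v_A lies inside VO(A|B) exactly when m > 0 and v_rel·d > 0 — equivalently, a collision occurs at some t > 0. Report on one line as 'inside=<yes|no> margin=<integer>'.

d = (-16, 6),  |d|² = 292;  R = 2+5 = 7,  c = 292−7² = 243
v_rel = (6, -2),  |v_rel|² = 40;  v_rel·d = (6)·(-16) + (-2)·(6) = -108
40·t² + 216·t + 243 = 0  ⇒  m = (-108)² − 40·243 = 1944
m = 1944 > 0,  v_rel·d = -108 < 0  ⇒  outside

inside=no margin=1944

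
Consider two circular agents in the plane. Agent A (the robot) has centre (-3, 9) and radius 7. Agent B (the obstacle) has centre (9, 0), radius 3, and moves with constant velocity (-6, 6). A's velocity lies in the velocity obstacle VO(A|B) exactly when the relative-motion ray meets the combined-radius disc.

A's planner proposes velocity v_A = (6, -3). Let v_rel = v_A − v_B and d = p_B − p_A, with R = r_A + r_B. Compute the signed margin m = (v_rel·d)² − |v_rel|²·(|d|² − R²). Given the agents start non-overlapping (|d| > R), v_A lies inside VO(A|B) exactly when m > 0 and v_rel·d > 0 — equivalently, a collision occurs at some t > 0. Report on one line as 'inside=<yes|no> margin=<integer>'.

d = (12, -9),  |d|² = 225;  R = 7+3 = 10,  c = 225−10² = 125
v_rel = (12, -9),  |v_rel|² = 225;  v_rel·d = (12)·(12) + (-9)·(-9) = 225
225·t² − 450·t + 125 = 0  ⇒  m = 225² − 225·125 = 22500
m = 22500 > 0,  v_rel·d = 225 > 0  ⇒  inside

inside=yes margin=22500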